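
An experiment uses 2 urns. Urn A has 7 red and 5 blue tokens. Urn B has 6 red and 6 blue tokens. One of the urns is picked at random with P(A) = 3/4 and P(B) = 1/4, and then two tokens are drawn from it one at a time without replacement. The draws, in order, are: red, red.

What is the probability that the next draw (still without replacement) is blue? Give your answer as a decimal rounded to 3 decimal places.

The likelihood of the observed sequence under each hypothesis: P(data | urn A) = (7/12)(6/11) = 7/22; P(data | urn B) = (6/12)(5/11) = 5/22.
Multiplying each by its prior: 3/4 · 7/22 = 21/88, 1/4 · 5/22 = 5/88; summing to 13/44.
The posterior is then P(urn A | data) = 21/26, P(urn B | data) = 5/26.
So P(blue next | data) = Σ P(blue next | H) P(H | data) = (1/2)(21/26) + (3/5)(5/26) = 27/52.

0.519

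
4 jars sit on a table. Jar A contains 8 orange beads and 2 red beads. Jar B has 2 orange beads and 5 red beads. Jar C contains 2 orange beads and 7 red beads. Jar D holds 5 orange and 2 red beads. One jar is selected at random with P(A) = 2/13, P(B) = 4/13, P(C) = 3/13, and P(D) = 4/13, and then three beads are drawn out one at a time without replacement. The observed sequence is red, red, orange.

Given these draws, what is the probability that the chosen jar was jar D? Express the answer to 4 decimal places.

0.1273

For each hypothesis, P(data | H) works out to: P(data | jar A) = (2/10)(1/9)(8/8) = 0.022222; P(data | jar B) = (5/7)(4/6)(2/5) = 0.19048; P(data | jar C) = (7/9)(6/8)(2/7) = 0.16667; P(data | jar D) = (2/7)(1/6)(5/5) = 0.047619.
Weighting by the prior gives 2/13 · 0.022222 = 0.0034188, 4/13 · 0.19048 = 0.058608, 3/13 · 0.16667 = 0.038462, 4/13 · 0.047619 = 0.014652; with total 0.11514.
Therefore the posterior P(jar D | data) = (0.014652) / (0.11514) = 0.12725.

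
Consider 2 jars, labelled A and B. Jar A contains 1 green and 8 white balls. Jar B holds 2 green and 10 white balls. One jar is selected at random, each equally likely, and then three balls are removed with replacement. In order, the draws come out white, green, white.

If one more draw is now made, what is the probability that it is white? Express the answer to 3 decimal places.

Under each hypothesis, the probability of the observed sequence is: P(data | jar A) = (8/9)(1/9)(8/9) = 0.087791; P(data | jar B) = (10/12)(2/12)(10/12) = 0.11574.
Weighting by the prior gives 1/2 · 0.087791 = 0.043896, 1/2 · 0.11574 = 0.05787; these sum to 0.10177.
Normalising, the posterior is P(jar A | data) = 0.43134, P(jar B | data) = 0.56866.
The predictive probability is P(white next | data) = (8/9)(0.43134) + (5/6)(0.56866) = 0.8573.

0.857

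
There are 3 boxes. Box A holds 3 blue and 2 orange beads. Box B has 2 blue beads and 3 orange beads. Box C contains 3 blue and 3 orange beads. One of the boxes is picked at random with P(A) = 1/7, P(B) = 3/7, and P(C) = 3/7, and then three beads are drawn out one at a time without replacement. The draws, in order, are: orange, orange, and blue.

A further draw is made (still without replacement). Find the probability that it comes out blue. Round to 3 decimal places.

The likelihood of the observed sequence under each hypothesis: P(data | box A) = (2/5)(1/4)(3/3) = 1/10; P(data | box B) = (3/5)(2/4)(2/3) = 1/5; P(data | box C) = (3/6)(2/5)(3/4) = 3/20.
Weighting by the prior gives 1/7 · 1/10 = 1/70, 3/7 · 1/5 = 3/35, 3/7 · 3/20 = 9/140; with total 23/140.
Normalising, the posterior is P(box A | data) = 2/23, P(box B | data) = 12/23, P(box C | data) = 9/23.
The predictive probability is P(blue next | data) = (1)(2/23) + (1/2)(12/23) + (2/3)(9/23) = 14/23.

0.609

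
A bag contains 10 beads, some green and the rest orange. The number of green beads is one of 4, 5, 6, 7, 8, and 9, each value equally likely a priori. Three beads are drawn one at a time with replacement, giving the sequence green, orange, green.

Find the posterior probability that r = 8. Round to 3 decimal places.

0.178

Compute the likelihood of the observed sequence for each case: P(data | r = 4) = (4/10)(6/10)(4/10) = 0.096; P(data | r = 5) = (5/10)(5/10)(5/10) = 0.125; P(data | r = 6) = (6/10)(4/10)(6/10) = 0.144; P(data | r = 7) = (7/10)(3/10)(7/10) = 0.147; P(data | r = 8) = (8/10)(2/10)(8/10) = 0.128; P(data | r = 9) = (9/10)(1/10)(9/10) = 0.081.
The prior-weighted likelihoods are 1/6 · 0.096 = 0.016, 1/6 · 0.125 = 0.020833, 1/6 · 0.144 = 0.024, 1/6 · 0.147 = 0.0245, 1/6 · 0.128 = 0.021333, 1/6 · 0.081 = 0.0135; with total 0.12017.
By Bayes' rule, P(r = 8 | data) = (0.021333) / (0.12017) = 0.17753.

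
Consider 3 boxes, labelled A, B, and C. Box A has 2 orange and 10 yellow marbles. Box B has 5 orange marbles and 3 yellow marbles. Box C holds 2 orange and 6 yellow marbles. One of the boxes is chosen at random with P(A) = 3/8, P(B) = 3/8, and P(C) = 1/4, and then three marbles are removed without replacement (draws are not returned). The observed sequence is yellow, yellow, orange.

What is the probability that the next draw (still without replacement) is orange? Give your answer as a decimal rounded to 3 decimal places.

Compute the likelihood of the observed sequence for each case: P(data | box A) = (10/12)(9/11)(2/10) = 3/22; P(data | box B) = (3/8)(2/7)(5/6) = 5/56; P(data | box C) = (6/8)(5/7)(2/6) = 5/28.
Multiplying each by its prior: 3/8 · 3/22 = 9/176, 3/8 · 5/56 = 15/448, 1/4 · 5/28 = 5/112; summing to 91/704.
The posterior is then P(box A | data) = 36/91, P(box B | data) = 165/637, P(box C | data) = 220/637.
Averaging over the posterior, P(orange next | data) = (1/9)(36/91) + (4/5)(165/637) + (1/5)(220/637) = 204/637.

0.320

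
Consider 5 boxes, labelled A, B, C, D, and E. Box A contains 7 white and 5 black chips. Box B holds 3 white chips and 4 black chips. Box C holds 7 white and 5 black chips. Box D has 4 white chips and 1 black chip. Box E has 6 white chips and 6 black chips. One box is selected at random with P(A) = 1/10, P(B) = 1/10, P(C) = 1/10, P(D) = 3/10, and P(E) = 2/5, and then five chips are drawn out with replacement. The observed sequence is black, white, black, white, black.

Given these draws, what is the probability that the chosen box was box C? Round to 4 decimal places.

For each hypothesis, P(data | H) works out to: P(data | box A) = (5/12)(7/12)(5/12)(7/12)(5/12) = 0.024615; P(data | box B) = (4/7)(3/7)(4/7)(3/7)(4/7) = 0.034271; P(data | box C) = (5/12)(7/12)(5/12)(7/12)(5/12) = 0.024615; P(data | box D) = (1/5)(4/5)(1/5)(4/5)(1/5) = 0.00512; P(data | box E) = (6/12)(6/12)(6/12)(6/12)(6/12) = 0.03125.
The prior-weighted likelihoods are 1/10 · 0.024615 = 0.0024615, 1/10 · 0.034271 = 0.0034271, 1/10 · 0.024615 = 0.0024615, 3/10 · 0.00512 = 0.001536, 2/5 · 0.03125 = 0.0125; summing to 0.022386.
Hence P(box C | data) = (0.0024615) / (0.022386) = 0.10996.

0.1100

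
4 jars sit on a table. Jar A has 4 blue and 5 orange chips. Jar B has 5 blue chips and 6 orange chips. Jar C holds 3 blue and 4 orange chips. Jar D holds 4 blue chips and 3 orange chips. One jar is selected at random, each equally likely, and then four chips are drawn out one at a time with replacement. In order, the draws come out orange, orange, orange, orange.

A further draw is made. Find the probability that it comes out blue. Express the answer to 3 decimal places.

For each hypothesis, P(data | H) works out to: P(data | jar A) = (5/9)(5/9)(5/9)(5/9) = 0.09526; P(data | jar B) = (6/11)(6/11)(6/11)(6/11) = 0.088519; P(data | jar C) = (4/7)(4/7)(4/7)(4/7) = 0.10662; P(data | jar D) = (3/7)(3/7)(3/7)(3/7) = 0.033736.
Multiplying each by its prior: 1/4 · 0.09526 = 0.023815, 1/4 · 0.088519 = 0.02213, 1/4 · 0.10662 = 0.026656, 1/4 · 0.033736 = 0.008434; these sum to 0.081034.
The posterior is then P(jar A | data) = 0.29389, P(jar B | data) = 0.27309, P(jar C | data) = 0.32894, P(jar D | data) = 0.10408.
So P(blue next | data) = Σ P(blue next | H) P(H | data) = (4/9)(0.29389) + (5/11)(0.27309) + (3/7)(0.32894) + (4/7)(0.10408) = 0.4552.

0.455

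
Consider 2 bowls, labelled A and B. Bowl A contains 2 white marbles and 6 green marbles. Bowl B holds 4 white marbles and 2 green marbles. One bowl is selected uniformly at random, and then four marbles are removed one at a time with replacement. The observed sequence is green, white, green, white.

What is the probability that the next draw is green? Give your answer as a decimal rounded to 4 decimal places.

0.5066

Under each hypothesis, the probability of the observed sequence is: P(data | bowl A) = (6/8)(2/8)(6/8)(2/8) = 0.035156; P(data | bowl B) = (2/6)(4/6)(2/6)(4/6) = 0.049383.
The prior-weighted likelihoods are 1/2 · 0.035156 = 0.017578, 1/2 · 0.049383 = 0.024691; with total 0.042269.
Dividing through by the total gives posterior P(bowl A | data) = 0.41586, P(bowl B | data) = 0.58414.
So P(green next | data) = Σ P(green next | H) P(H | data) = (3/4)(0.41586) + (1/3)(0.58414) = 0.50661.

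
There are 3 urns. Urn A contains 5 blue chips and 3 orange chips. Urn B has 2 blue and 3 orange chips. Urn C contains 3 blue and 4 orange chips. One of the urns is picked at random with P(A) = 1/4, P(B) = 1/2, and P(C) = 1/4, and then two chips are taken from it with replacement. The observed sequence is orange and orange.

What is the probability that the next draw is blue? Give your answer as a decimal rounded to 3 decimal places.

0.435

Compute the likelihood of the observed sequence for each case: P(data | urn A) = (3/8)(3/8) = 0.14062; P(data | urn B) = (3/5)(3/5) = 0.36; P(data | urn C) = (4/7)(4/7) = 0.32653.
Multiplying each by its prior: 1/4 · 0.14062 = 0.035156, 1/2 · 0.36 = 0.18, 1/4 · 0.32653 = 0.081633; with total 0.29679.
The posterior is then P(urn A | data) = 0.11846, P(urn B | data) = 0.60649, P(urn C | data) = 0.27505.
So P(blue next | data) = Σ P(blue next | H) P(H | data) = (5/8)(0.11846) + (2/5)(0.60649) + (3/7)(0.27505) = 0.43451.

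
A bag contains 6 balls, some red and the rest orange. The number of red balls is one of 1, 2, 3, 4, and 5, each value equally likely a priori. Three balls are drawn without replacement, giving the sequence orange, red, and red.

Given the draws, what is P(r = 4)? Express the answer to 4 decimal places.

0.3429

Under each hypothesis, the probability of the observed sequence is: P(data | r = 1) = (5/6)(1/5)(0/4) = 0; P(data | r = 2) = (4/6)(2/5)(1/4) = 1/15; P(data | r = 3) = (3/6)(3/5)(2/4) = 3/20; P(data | r = 4) = (2/6)(4/5)(3/4) = 1/5; P(data | r = 5) = (1/6)(5/5)(4/4) = 1/6.
Weighting by the prior gives 1/5 · 0 = 0, 1/5 · 1/15 = 1/75, 1/5 · 3/20 = 3/100, 1/5 · 1/5 = 1/25, 1/5 · 1/6 = 1/30; summing to 7/60.
By Bayes' rule, P(r = 4 | data) = (1/25) / (7/60) = 12/35.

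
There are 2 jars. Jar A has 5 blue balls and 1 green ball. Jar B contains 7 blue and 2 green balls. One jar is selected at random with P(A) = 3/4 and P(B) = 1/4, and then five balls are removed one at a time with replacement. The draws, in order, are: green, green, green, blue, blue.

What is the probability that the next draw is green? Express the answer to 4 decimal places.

Compute the likelihood of the observed sequence for each case: P(data | jar A) = (1/6)(1/6)(1/6)(5/6)(5/6) = 0.003215; P(data | jar B) = (2/9)(2/9)(2/9)(7/9)(7/9) = 0.0066386.
The prior-weighted likelihoods are 3/4 · 0.003215 = 0.0024113, 1/4 · 0.0066386 = 0.0016596; with total 0.0040709.
Normalising, the posterior is P(jar A | data) = 0.59232, P(jar B | data) = 0.40768.
The predictive probability is P(green next | data) = (1/6)(0.59232) + (2/9)(0.40768) = 0.18932.

0.1893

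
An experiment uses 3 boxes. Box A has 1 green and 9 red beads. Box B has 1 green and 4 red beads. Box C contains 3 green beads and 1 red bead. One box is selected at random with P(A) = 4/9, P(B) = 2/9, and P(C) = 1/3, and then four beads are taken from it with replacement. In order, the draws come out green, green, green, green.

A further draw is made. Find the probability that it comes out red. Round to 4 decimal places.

Compute the likelihood of the observed sequence for each case: P(data | box A) = (1/10)(1/10)(1/10)(1/10) = 0.0001; P(data | box B) = (1/5)(1/5)(1/5)(1/5) = 0.0016; P(data | box C) = (3/4)(3/4)(3/4)(3/4) = 0.31641.
Multiplying each by its prior: 4/9 · 0.0001 = 4.4444e-05, 2/9 · 0.0016 = 0.00035556, 1/3 · 0.31641 = 0.10547; with total 0.10587.
Dividing through by the total gives posterior P(box A | data) = 0.00041981, P(box B | data) = 0.0033585, P(box C | data) = 0.99622.
Averaging over the posterior, P(red next | data) = (9/10)(0.00041981) + (4/5)(0.0033585) + (1/4)(0.99622) = 0.25212.

0.2521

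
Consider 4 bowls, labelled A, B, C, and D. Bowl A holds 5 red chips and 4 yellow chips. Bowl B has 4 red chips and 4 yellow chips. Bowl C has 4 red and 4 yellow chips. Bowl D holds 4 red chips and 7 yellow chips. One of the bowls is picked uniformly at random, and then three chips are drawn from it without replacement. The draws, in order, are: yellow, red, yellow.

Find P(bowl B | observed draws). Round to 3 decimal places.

The likelihood of the observed sequence under each hypothesis: P(data | bowl A) = (4/9)(5/8)(3/7) = 0.11905; P(data | bowl B) = (4/8)(4/7)(3/6) = 0.14286; P(data | bowl C) = (4/8)(4/7)(3/6) = 0.14286; P(data | bowl D) = (7/11)(4/10)(6/9) = 0.1697.
Weighting by the prior gives 1/4 · 0.11905 = 0.029762, 1/4 · 0.14286 = 0.035714, 1/4 · 0.14286 = 0.035714, 1/4 · 0.1697 = 0.042424; with total 0.14361.
Therefore the posterior P(bowl B | data) = (0.035714) / (0.14361) = 0.24868.

0.249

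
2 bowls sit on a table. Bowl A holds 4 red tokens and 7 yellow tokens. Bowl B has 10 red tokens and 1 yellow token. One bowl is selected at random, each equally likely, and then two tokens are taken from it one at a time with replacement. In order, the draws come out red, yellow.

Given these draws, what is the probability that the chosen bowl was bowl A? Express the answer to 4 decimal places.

0.7368

The likelihood of the observed sequence under each hypothesis: P(data | bowl A) = (4/11)(7/11) = 28/121; P(data | bowl B) = (10/11)(1/11) = 10/121.
The prior-weighted likelihoods are 1/2 · 28/121 = 14/121, 1/2 · 10/121 = 5/121; summing to 19/121.
By Bayes' rule, P(bowl A | data) = (14/121) / (19/121) = 14/19.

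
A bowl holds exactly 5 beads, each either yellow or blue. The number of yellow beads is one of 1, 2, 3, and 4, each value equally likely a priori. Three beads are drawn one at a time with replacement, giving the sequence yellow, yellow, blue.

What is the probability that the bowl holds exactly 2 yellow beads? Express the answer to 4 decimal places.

0.2400

Under each hypothesis, the probability of the observed sequence is: P(data | r = 1) = (1/5)(1/5)(4/5) = 4/125; P(data | r = 2) = (2/5)(2/5)(3/5) = 12/125; P(data | r = 3) = (3/5)(3/5)(2/5) = 18/125; P(data | r = 4) = (4/5)(4/5)(1/5) = 16/125.
Multiplying each by its prior: 1/4 · 4/125 = 1/125, 1/4 · 12/125 = 3/125, 1/4 · 18/125 = 9/250, 1/4 · 16/125 = 4/125; these sum to 1/10.
So P(r = 2 | data) = (3/125) / (1/10) = 6/25.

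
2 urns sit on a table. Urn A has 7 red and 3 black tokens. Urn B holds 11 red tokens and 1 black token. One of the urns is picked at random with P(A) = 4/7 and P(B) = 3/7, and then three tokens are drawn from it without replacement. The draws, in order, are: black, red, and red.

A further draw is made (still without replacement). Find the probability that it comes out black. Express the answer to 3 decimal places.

Under each hypothesis, the probability of the observed sequence is: P(data | urn A) = (3/10)(7/9)(6/8) = 7/40; P(data | urn B) = (1/12)(11/11)(10/10) = 1/12.
The prior-weighted likelihoods are 4/7 · 7/40 = 1/10, 3/7 · 1/12 = 1/28; summing to 19/140.
Normalising, the posterior is P(urn A | data) = 14/19, P(urn B | data) = 5/19.
Averaging over the posterior, P(black next | data) = (2/7)(14/19) + (0)(5/19) = 4/19.

0.211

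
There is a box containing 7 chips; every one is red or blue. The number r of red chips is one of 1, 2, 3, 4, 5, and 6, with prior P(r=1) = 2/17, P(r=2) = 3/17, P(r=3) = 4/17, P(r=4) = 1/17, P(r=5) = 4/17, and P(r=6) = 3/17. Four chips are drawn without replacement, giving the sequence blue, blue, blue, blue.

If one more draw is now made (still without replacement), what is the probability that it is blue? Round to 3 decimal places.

For each hypothesis, P(data | H) works out to: P(data | r = 1) = (6/7)(5/6)(4/5)(3/4) = 3/7; P(data | r = 2) = (5/7)(4/6)(3/5)(2/4) = 1/7; P(data | r = 3) = (4/7)(3/6)(2/5)(1/4) = 1/35; P(data | r = 4) = (3/7)(2/6)(1/5)(0/4) = 0; P(data | r = 5) = (2/7)(1/6)(0/5) = 0; P(data | r = 6) = (1/7)(0/6) = 0.
The prior-weighted likelihoods are 2/17 · 3/7 = 6/119, 3/17 · 1/7 = 3/119, 4/17 · 1/35 = 4/595, 1/17 · 0 = 0, 4/17 · 0 = 0, 3/17 · 0 = 0; these sum to 7/85.
Normalising, the posterior is P(r = 1 | data) = 30/49, P(r = 2 | data) = 15/49, P(r = 3 | data) = 4/49, P(r = 4 | data) = 0, P(r = 5 | data) = 0, P(r = 6 | data) = 0.
Averaging over the posterior, P(blue next | data) = (2/3)(30/49) + (1/3)(15/49) + (0)(4/49) = 25/49.

0.510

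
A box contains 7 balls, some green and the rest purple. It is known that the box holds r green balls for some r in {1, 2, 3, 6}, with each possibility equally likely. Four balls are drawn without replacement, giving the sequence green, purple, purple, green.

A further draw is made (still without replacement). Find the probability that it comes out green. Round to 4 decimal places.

0.2143

Compute the likelihood of the observed sequence for each case: P(data | r = 1) = (1/7)(6/6)(5/5)(0/4) = 0; P(data | r = 2) = (2/7)(5/6)(4/5)(1/4) = 1/21; P(data | r = 3) = (3/7)(4/6)(3/5)(2/4) = 3/35; P(data | r = 6) = (6/7)(1/6)(0/5) = 0.
The prior-weighted likelihoods are 1/4 · 0 = 0, 1/4 · 1/21 = 1/84, 1/4 · 3/35 = 3/140, 1/4 · 0 = 0; these sum to 1/30.
Normalising, the posterior is P(r = 1 | data) = 0, P(r = 2 | data) = 5/14, P(r = 3 | data) = 9/14, P(r = 6 | data) = 0.
Averaging over the posterior, P(green next | data) = (0)(5/14) + (1/3)(9/14) = 3/14.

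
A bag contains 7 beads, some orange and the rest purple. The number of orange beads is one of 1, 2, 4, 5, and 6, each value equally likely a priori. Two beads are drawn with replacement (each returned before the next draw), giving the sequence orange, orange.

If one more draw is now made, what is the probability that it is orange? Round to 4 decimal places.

For each hypothesis, P(data | H) works out to: P(data | r = 1) = (1/7)(1/7) = 1/49; P(data | r = 2) = (2/7)(2/7) = 4/49; P(data | r = 4) = (4/7)(4/7) = 16/49; P(data | r = 5) = (5/7)(5/7) = 25/49; P(data | r = 6) = (6/7)(6/7) = 36/49.
Multiplying each by its prior: 1/5 · 1/49 = 1/245, 1/5 · 4/49 = 4/245, 1/5 · 16/49 = 16/245, 1/5 · 25/49 = 5/49, 1/5 · 36/49 = 36/245; with total 82/245.
Dividing through by the total gives posterior P(r = 1 | data) = 1/82, P(r = 2 | data) = 2/41, P(r = 4 | data) = 8/41, P(r = 5 | data) = 25/82, P(r = 6 | data) = 18/41.
Averaging over the posterior, P(orange next | data) = (1/7)(1/82) + (2/7)(2/41) + (4/7)(8/41) + (5/7)(25/82) + (6/7)(18/41) = 207/287.

0.7213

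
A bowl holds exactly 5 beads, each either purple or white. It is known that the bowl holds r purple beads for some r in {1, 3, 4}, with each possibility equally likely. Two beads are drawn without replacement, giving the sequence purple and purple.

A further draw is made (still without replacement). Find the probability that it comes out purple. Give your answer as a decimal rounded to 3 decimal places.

0.556

The likelihood of the observed sequence under each hypothesis: P(data | r = 1) = (1/5)(0/4) = 0; P(data | r = 3) = (3/5)(2/4) = 3/10; P(data | r = 4) = (4/5)(3/4) = 3/5.
Weighting by the prior gives 1/3 · 0 = 0, 1/3 · 3/10 = 1/10, 1/3 · 3/5 = 1/5; these sum to 3/10.
Dividing through by the total gives posterior P(r = 1 | data) = 0, P(r = 3 | data) = 1/3, P(r = 4 | data) = 2/3.
Averaging over the posterior, P(purple next | data) = (1/3)(1/3) + (2/3)(2/3) = 5/9.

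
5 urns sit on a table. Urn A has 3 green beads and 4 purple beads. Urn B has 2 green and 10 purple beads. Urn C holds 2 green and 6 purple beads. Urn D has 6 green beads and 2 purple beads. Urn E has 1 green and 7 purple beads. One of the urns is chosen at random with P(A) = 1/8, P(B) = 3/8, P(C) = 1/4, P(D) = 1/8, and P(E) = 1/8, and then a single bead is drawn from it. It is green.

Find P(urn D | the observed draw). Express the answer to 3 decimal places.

0.326

For each hypothesis, P(data | H) works out to: P(data | urn A) = (3/7) = 3/7; P(data | urn B) = (2/12) = 1/6; P(data | urn C) = (2/8) = 1/4; P(data | urn D) = (6/8) = 3/4; P(data | urn E) = (1/8) = 1/8.
The prior-weighted likelihoods are 1/8 · 3/7 = 3/56, 3/8 · 1/6 = 1/16, 1/4 · 1/4 = 1/16, 1/8 · 3/4 = 3/32, 1/8 · 1/8 = 1/64; summing to 129/448.
Hence P(urn D | data) = (3/32) / (129/448) = 14/43.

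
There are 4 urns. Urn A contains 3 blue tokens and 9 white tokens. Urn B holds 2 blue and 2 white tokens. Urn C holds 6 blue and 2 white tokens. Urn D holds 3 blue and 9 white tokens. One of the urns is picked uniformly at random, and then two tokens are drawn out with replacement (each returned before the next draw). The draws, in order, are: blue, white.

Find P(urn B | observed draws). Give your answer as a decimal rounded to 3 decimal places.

0.308

Compute the likelihood of the observed sequence for each case: P(data | urn A) = (3/12)(9/12) = 3/16; P(data | urn B) = (2/4)(2/4) = 1/4; P(data | urn C) = (6/8)(2/8) = 3/16; P(data | urn D) = (3/12)(9/12) = 3/16.
The prior-weighted likelihoods are 1/4 · 3/16 = 3/64, 1/4 · 1/4 = 1/16, 1/4 · 3/16 = 3/64, 1/4 · 3/16 = 3/64; summing to 13/64.
By Bayes' rule, P(urn B | data) = (1/16) / (13/64) = 4/13.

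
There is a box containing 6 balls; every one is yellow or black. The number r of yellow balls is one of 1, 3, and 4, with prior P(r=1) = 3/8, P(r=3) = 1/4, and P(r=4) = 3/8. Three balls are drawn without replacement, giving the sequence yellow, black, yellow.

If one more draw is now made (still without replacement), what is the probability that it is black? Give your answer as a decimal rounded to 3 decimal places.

The likelihood of the observed sequence under each hypothesis: P(data | r = 1) = (1/6)(5/5)(0/4) = 0; P(data | r = 3) = (3/6)(3/5)(2/4) = 3/20; P(data | r = 4) = (4/6)(2/5)(3/4) = 1/5.
Multiplying each by its prior: 3/8 · 0 = 0, 1/4 · 3/20 = 3/80, 3/8 · 1/5 = 3/40; these sum to 9/80.
Dividing through by the total gives posterior P(r = 1 | data) = 0, P(r = 3 | data) = 1/3, P(r = 4 | data) = 2/3.
The predictive probability is P(black next | data) = (2/3)(1/3) + (1/3)(2/3) = 4/9.

0.444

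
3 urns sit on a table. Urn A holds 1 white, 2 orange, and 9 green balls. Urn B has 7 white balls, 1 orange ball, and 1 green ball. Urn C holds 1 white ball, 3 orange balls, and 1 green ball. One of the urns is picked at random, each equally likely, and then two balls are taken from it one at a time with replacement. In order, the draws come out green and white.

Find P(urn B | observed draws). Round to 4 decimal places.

The likelihood of the observed sequence under each hypothesis: P(data | urn A) = (9/12)(1/12) = 0.0625; P(data | urn B) = (1/9)(7/9) = 0.08642; P(data | urn C) = (1/5)(1/5) = 0.04.
Multiplying each by its prior: 1/3 · 0.0625 = 0.020833, 1/3 · 0.08642 = 0.028807, 1/3 · 0.04 = 0.013333; these sum to 0.062973.
So P(urn B | data) = (0.028807) / (0.062973) = 0.45744.

0.4574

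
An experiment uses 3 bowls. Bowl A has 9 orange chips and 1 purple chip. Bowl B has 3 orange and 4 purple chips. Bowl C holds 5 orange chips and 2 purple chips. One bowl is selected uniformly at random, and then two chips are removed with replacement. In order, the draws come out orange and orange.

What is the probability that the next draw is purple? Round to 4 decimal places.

0.2206

The likelihood of the observed sequence under each hypothesis: P(data | bowl A) = (9/10)(9/10) = 0.81; P(data | bowl B) = (3/7)(3/7) = 0.18367; P(data | bowl C) = (5/7)(5/7) = 0.5102.
Weighting by the prior gives 1/3 · 0.81 = 0.27, 1/3 · 0.18367 = 0.061224, 1/3 · 0.5102 = 0.17007; summing to 0.50129.
The posterior is then P(bowl A | data) = 0.53861, P(bowl B | data) = 0.12213, P(bowl C | data) = 0.33926.
The predictive probability is P(purple next | data) = (1/10)(0.53861) + (4/7)(0.12213) + (2/7)(0.33926) = 0.22058.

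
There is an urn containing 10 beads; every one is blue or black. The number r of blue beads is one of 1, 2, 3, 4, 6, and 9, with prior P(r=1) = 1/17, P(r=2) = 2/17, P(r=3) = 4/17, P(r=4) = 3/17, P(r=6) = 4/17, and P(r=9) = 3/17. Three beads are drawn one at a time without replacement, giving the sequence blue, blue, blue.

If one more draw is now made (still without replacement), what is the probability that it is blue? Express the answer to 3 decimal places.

0.724

Under each hypothesis, the probability of the observed sequence is: P(data | r = 1) = (1/10)(0/9) = 0; P(data | r = 2) = (2/10)(1/9)(0/8) = 0; P(data | r = 3) = (3/10)(2/9)(1/8) = 1/120; P(data | r = 4) = (4/10)(3/9)(2/8) = 1/30; P(data | r = 6) = (6/10)(5/9)(4/8) = 1/6; P(data | r = 9) = (9/10)(8/9)(7/8) = 7/10.
Weighting by the prior gives 1/17 · 0 = 0, 2/17 · 0 = 0, 4/17 · 1/120 = 1/510, 3/17 · 1/30 = 1/170, 4/17 · 1/6 = 2/51, 3/17 · 7/10 = 21/170; these sum to 29/170.
Dividing through by the total gives posterior P(r = 1 | data) = 0, P(r = 2 | data) = 0, P(r = 3 | data) = 1/87, P(r = 4 | data) = 1/29, P(r = 6 | data) = 20/87, P(r = 9 | data) = 21/29.
Averaging over the posterior, P(blue next | data) = (0)(1/87) + (1/7)(1/29) + (3/7)(20/87) + (6/7)(21/29) = 21/29.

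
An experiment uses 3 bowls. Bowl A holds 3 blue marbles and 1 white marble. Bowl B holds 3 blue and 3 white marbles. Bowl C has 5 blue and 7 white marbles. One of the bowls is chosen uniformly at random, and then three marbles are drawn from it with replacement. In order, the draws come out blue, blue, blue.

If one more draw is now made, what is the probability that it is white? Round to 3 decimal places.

0.339

Compute the likelihood of the observed sequence for each case: P(data | bowl A) = (3/4)(3/4)(3/4) = 0.42188; P(data | bowl B) = (3/6)(3/6)(3/6) = 0.125; P(data | bowl C) = (5/12)(5/12)(5/12) = 0.072338.
Multiplying each by its prior: 1/3 · 0.42188 = 0.14062, 1/3 · 0.125 = 0.041667, 1/3 · 0.072338 = 0.024113; summing to 0.2064.
Dividing through by the total gives posterior P(bowl A | data) = 0.68131, P(bowl B | data) = 0.20187, P(bowl C | data) = 0.11682.
So P(white next | data) = Σ P(white next | H) P(H | data) = (1/4)(0.68131) + (1/2)(0.20187) + (7/12)(0.11682) = 0.33941.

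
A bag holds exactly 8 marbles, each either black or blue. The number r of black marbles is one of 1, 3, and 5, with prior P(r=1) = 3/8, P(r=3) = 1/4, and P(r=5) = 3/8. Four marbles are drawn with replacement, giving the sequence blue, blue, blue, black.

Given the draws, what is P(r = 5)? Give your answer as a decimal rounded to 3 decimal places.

0.185

The likelihood of the observed sequence under each hypothesis: P(data | r = 1) = (7/8)(7/8)(7/8)(1/8) = 0.08374; P(data | r = 3) = (5/8)(5/8)(5/8)(3/8) = 0.091553; P(data | r = 5) = (3/8)(3/8)(3/8)(5/8) = 0.032959.
The prior-weighted likelihoods are 3/8 · 0.08374 = 0.031403, 1/4 · 0.091553 = 0.022888, 3/8 · 0.032959 = 0.01236; summing to 0.06665.
Therefore the posterior P(r = 5 | data) = (0.01236) / (0.06665) = 0.18544.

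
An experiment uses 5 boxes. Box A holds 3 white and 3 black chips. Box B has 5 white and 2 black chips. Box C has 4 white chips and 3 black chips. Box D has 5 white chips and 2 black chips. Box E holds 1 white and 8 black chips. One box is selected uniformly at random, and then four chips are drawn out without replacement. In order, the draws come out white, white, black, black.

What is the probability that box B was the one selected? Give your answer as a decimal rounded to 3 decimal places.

0.169

Compute the likelihood of the observed sequence for each case: P(data | box A) = (3/6)(2/5)(3/4)(2/3) = 0.1; P(data | box B) = (5/7)(4/6)(2/5)(1/4) = 0.047619; P(data | box C) = (4/7)(3/6)(3/5)(2/4) = 0.085714; P(data | box D) = (5/7)(4/6)(2/5)(1/4) = 0.047619; P(data | box E) = (1/9)(0/8) = 0.
Multiplying each by its prior: 1/5 · 0.1 = 0.02, 1/5 · 0.047619 = 0.0095238, 1/5 · 0.085714 = 0.017143, 1/5 · 0.047619 = 0.0095238, 1/5 · 0 = 0; summing to 0.05619.
By Bayes' rule, P(box B | data) = (0.0095238) / (0.05619) = 0.16949.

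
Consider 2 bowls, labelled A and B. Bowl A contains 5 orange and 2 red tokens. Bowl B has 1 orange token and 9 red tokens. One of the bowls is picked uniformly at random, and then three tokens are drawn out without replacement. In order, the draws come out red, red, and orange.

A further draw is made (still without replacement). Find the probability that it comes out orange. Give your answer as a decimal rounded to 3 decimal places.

0.323

For each hypothesis, P(data | H) works out to: P(data | bowl A) = (2/7)(1/6)(5/5) = 1/21; P(data | bowl B) = (9/10)(8/9)(1/8) = 1/10.
The prior-weighted likelihoods are 1/2 · 1/21 = 1/42, 1/2 · 1/10 = 1/20; with total 31/420.
Dividing through by the total gives posterior P(bowl A | data) = 10/31, P(bowl B | data) = 21/31.
Averaging over the posterior, P(orange next | data) = (1)(10/31) + (0)(21/31) = 10/31.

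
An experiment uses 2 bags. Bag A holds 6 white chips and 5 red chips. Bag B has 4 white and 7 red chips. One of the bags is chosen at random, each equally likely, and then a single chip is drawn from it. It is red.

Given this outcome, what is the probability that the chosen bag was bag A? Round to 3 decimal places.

For each hypothesis, P(data | H) works out to: P(data | bag A) = (5/11) = 5/11; P(data | bag B) = (7/11) = 7/11.
Multiplying each by its prior: 1/2 · 5/11 = 5/22, 1/2 · 7/11 = 7/22; these sum to 6/11.
By Bayes' rule, P(bag A | data) = (5/22) / (6/11) = 5/12.

0.417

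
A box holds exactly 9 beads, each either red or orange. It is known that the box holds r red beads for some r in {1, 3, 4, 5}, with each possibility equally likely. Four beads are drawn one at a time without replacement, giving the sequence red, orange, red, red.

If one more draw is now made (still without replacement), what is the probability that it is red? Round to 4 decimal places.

0.3030

Under each hypothesis, the probability of the observed sequence is: P(data | r = 1) = (1/9)(8/8)(0/7) = 0; P(data | r = 3) = (3/9)(6/8)(2/7)(1/6) = 1/84; P(data | r = 4) = (4/9)(5/8)(3/7)(2/6) = 5/126; P(data | r = 5) = (5/9)(4/8)(4/7)(3/6) = 5/63.
Weighting by the prior gives 1/4 · 0 = 0, 1/4 · 1/84 = 1/336, 1/4 · 5/126 = 5/504, 1/4 · 5/63 = 5/252; summing to 11/336.
Dividing through by the total gives posterior P(r = 1 | data) = 0, P(r = 3 | data) = 1/11, P(r = 4 | data) = 10/33, P(r = 5 | data) = 20/33.
So P(red next | data) = Σ P(red next | H) P(H | data) = (0)(1/11) + (1/5)(10/33) + (2/5)(20/33) = 10/33.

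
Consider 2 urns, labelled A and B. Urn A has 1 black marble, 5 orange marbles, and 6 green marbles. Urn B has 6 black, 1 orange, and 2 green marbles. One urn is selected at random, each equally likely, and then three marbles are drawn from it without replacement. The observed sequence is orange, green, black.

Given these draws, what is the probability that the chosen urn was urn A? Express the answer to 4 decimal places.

Compute the likelihood of the observed sequence for each case: P(data | urn A) = (5/12)(6/11)(1/10) = 0.022727; P(data | urn B) = (1/9)(2/8)(6/7) = 0.02381.
Weighting by the prior gives 1/2 · 0.022727 = 0.011364, 1/2 · 0.02381 = 0.011905; these sum to 0.023268.
So P(urn A | data) = (0.011364) / (0.023268) = 0.48837.

0.4884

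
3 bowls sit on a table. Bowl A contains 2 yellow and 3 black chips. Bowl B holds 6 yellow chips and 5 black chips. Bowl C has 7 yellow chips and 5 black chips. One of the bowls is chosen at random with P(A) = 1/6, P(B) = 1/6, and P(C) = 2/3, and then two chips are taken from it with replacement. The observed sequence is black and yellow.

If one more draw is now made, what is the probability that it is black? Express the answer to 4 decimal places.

Compute the likelihood of the observed sequence for each case: P(data | bowl A) = (3/5)(2/5) = 0.24; P(data | bowl B) = (5/11)(6/11) = 0.24793; P(data | bowl C) = (5/12)(7/12) = 0.24306.
Weighting by the prior gives 1/6 · 0.24 = 0.04, 1/6 · 0.24793 = 0.041322, 2/3 · 0.24306 = 0.16204; summing to 0.24336.
The posterior is then P(bowl A | data) = 0.16437, P(bowl B | data) = 0.1698, P(bowl C | data) = 0.66583.
So P(black next | data) = Σ P(black next | H) P(H | data) = (3/5)(0.16437) + (5/11)(0.1698) + (5/12)(0.66583) = 0.45323.

0.4532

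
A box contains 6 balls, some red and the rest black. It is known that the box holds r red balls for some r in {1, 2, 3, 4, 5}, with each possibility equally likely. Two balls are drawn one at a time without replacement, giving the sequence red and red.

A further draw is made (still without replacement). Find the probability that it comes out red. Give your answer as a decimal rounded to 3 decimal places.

Under each hypothesis, the probability of the observed sequence is: P(data | r = 1) = (1/6)(0/5) = 0; P(data | r = 2) = (2/6)(1/5) = 1/15; P(data | r = 3) = (3/6)(2/5) = 1/5; P(data | r = 4) = (4/6)(3/5) = 2/5; P(data | r = 5) = (5/6)(4/5) = 2/3.
The prior-weighted likelihoods are 1/5 · 0 = 0, 1/5 · 1/15 = 1/75, 1/5 · 1/5 = 1/25, 1/5 · 2/5 = 2/25, 1/5 · 2/3 = 2/15; these sum to 4/15.
Normalising, the posterior is P(r = 1 | data) = 0, P(r = 2 | data) = 1/20, P(r = 3 | data) = 3/20, P(r = 4 | data) = 3/10, P(r = 5 | data) = 1/2.
So P(red next | data) = Σ P(red next | H) P(H | data) = (0)(1/20) + (1/4)(3/20) + (1/2)(3/10) + (3/4)(1/2) = 9/16.

0.563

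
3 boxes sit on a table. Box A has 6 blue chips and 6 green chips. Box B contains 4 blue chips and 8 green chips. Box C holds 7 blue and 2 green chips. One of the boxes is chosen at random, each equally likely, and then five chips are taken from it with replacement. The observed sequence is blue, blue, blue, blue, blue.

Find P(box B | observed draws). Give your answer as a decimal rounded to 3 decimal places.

0.013

For each hypothesis, P(data | H) works out to: P(data | box A) = (6/12)(6/12)(6/12)(6/12)(6/12) = 0.03125; P(data | box B) = (4/12)(4/12)(4/12)(4/12)(4/12) = 0.0041152; P(data | box C) = (7/9)(7/9)(7/9)(7/9)(7/9) = 0.28463.
The prior-weighted likelihoods are 1/3 · 0.03125 = 0.010417, 1/3 · 0.0041152 = 0.0013717, 1/3 · 0.28463 = 0.094876; with total 0.10666.
By Bayes' rule, P(box B | data) = (0.0013717) / (0.10666) = 0.01286.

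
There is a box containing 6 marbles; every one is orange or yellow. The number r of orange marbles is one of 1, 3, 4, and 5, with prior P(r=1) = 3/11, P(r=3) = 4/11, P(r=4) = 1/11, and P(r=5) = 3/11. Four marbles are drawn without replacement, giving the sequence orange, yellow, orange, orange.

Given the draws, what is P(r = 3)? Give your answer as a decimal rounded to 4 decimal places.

0.2400

The likelihood of the observed sequence under each hypothesis: P(data | r = 1) = (1/6)(5/5)(0/4) = 0; P(data | r = 3) = (3/6)(3/5)(2/4)(1/3) = 1/20; P(data | r = 4) = (4/6)(2/5)(3/4)(2/3) = 2/15; P(data | r = 5) = (5/6)(1/5)(4/4)(3/3) = 1/6.
Weighting by the prior gives 3/11 · 0 = 0, 4/11 · 1/20 = 1/55, 1/11 · 2/15 = 2/165, 3/11 · 1/6 = 1/22; summing to 5/66.
So P(r = 3 | data) = (1/55) / (5/66) = 6/25.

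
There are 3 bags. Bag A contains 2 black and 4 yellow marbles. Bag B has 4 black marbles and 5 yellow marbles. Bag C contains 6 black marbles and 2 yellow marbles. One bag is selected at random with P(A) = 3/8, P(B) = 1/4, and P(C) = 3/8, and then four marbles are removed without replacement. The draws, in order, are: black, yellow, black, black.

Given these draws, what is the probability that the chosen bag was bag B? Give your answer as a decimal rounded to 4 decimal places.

0.1563

The likelihood of the observed sequence under each hypothesis: P(data | bag A) = (2/6)(4/5)(1/4)(0/3) = 0; P(data | bag B) = (4/9)(5/8)(3/7)(2/6) = 5/126; P(data | bag C) = (6/8)(2/7)(5/6)(4/5) = 1/7.
The prior-weighted likelihoods are 3/8 · 0 = 0, 1/4 · 5/126 = 5/504, 3/8 · 1/7 = 3/56; summing to 4/63.
Hence P(bag B | data) = (5/504) / (4/63) = 5/32.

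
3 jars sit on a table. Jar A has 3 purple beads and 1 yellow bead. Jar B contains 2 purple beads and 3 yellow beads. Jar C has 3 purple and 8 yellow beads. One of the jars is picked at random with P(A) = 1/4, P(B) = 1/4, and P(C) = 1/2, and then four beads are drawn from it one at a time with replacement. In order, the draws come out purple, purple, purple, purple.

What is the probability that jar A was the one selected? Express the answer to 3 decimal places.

For each hypothesis, P(data | H) works out to: P(data | jar A) = (3/4)(3/4)(3/4)(3/4) = 0.31641; P(data | jar B) = (2/5)(2/5)(2/5)(2/5) = 0.0256; P(data | jar C) = (3/11)(3/11)(3/11)(3/11) = 0.0055324.
Multiplying each by its prior: 1/4 · 0.31641 = 0.079102, 1/4 · 0.0256 = 0.0064, 1/2 · 0.0055324 = 0.0027662; these sum to 0.088268.
By Bayes' rule, P(jar A | data) = (0.079102) / (0.088268) = 0.89615.

0.896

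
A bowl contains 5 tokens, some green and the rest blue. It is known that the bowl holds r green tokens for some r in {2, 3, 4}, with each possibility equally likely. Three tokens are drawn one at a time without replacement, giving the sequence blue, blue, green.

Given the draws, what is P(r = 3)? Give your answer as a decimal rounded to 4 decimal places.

Under each hypothesis, the probability of the observed sequence is: P(data | r = 2) = (3/5)(2/4)(2/3) = 1/5; P(data | r = 3) = (2/5)(1/4)(3/3) = 1/10; P(data | r = 4) = (1/5)(0/4) = 0.
Weighting by the prior gives 1/3 · 1/5 = 1/15, 1/3 · 1/10 = 1/30, 1/3 · 0 = 0; with total 1/10.
By Bayes' rule, P(r = 3 | data) = (1/30) / (1/10) = 1/3.

0.3333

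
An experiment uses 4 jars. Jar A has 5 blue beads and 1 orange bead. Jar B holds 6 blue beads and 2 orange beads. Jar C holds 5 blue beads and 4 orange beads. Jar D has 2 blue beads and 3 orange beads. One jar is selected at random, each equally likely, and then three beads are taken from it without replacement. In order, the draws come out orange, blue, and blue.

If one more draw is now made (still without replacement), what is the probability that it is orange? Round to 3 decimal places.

Compute the likelihood of the observed sequence for each case: P(data | jar A) = (1/6)(5/5)(4/4) = 0.16667; P(data | jar B) = (2/8)(6/7)(5/6) = 0.17857; P(data | jar C) = (4/9)(5/8)(4/7) = 0.15873; P(data | jar D) = (3/5)(2/4)(1/3) = 0.1.
Multiplying each by its prior: 1/4 · 0.16667 = 0.041667, 1/4 · 0.17857 = 0.044643, 1/4 · 0.15873 = 0.039683, 1/4 · 0.1 = 0.025; with total 0.15099.
The posterior is then P(jar A | data) = 0.27595, P(jar B | data) = 0.29566, P(jar C | data) = 0.26281, P(jar D | data) = 0.16557.
So P(orange next | data) = Σ P(orange next | H) P(H | data) = (0)(0.27595) + (1/5)(0.29566) + (1/2)(0.26281) + (1)(0.16557) = 0.35611.

0.356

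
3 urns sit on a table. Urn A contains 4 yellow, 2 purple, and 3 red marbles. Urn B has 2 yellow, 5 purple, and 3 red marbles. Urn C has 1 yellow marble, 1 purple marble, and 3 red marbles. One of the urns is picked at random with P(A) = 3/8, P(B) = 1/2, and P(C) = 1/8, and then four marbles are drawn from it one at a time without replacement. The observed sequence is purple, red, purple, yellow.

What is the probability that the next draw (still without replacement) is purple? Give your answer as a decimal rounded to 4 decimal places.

0.4000

The likelihood of the observed sequence under each hypothesis: P(data | urn A) = (2/9)(3/8)(1/7)(4/6) = 1/126; P(data | urn B) = (5/10)(3/9)(4/8)(2/7) = 1/42; P(data | urn C) = (1/5)(3/4)(0/3) = 0.
The prior-weighted likelihoods are 3/8 · 1/126 = 1/336, 1/2 · 1/42 = 1/84, 1/8 · 0 = 0; with total 5/336.
Normalising, the posterior is P(urn A | data) = 1/5, P(urn B | data) = 4/5, P(urn C | data) = 0.
The predictive probability is P(purple next | data) = (0)(1/5) + (1/2)(4/5) = 2/5.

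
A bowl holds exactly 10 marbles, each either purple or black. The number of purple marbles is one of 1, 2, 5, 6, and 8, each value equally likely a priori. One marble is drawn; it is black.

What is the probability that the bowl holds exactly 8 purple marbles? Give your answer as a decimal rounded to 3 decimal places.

Under each hypothesis, the probability of this draw is: P(data | r = 1) = (9/10) = 9/10; P(data | r = 2) = (8/10) = 4/5; P(data | r = 5) = (5/10) = 1/2; P(data | r = 6) = (4/10) = 2/5; P(data | r = 8) = (2/10) = 1/5.
Weighting by the prior gives 1/5 · 9/10 = 9/50, 1/5 · 4/5 = 4/25, 1/5 · 1/2 = 1/10, 1/5 · 2/5 = 2/25, 1/5 · 1/5 = 1/25; these sum to 14/25.
So P(r = 8 | data) = (1/25) / (14/25) = 1/14.

0.071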